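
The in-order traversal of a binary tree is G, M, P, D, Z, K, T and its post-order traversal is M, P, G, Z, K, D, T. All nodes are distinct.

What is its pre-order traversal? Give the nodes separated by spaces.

The last element of post-order is the root; it splits in-order into left and right subtrees.
Root T: left subtree has 6 nodes {G, M, P, D, Z, K}, right has 0 { }.
  Root D: left subtree has 3 nodes {G, M, P}, right has 2 {Z, K}.
    Root G: left subtree has 0 nodes { }, right has 2 {M, P}.
      Root P: left subtree has 1 node {M}, right has 0 { }.
    Root K: left subtree has 1 node {Z}, right has 0 { }.

T D G P M K Z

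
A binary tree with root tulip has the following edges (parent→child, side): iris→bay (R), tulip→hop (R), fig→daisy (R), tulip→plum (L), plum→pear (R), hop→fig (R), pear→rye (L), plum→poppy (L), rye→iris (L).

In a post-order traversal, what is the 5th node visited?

pear

Post-order visits the left subtree, then the right subtree, then the node.
At tulip: go left to plum.
  At plum: go left to poppy.
    poppy is a leaf — visit poppy.
  At plum: go right to pear.
    At pear: go left to rye.
      At rye: go left to iris.
        At iris: no left child.
        At iris: go right to bay.
          bay is a leaf — visit bay.
        Visit iris.
      At rye: no right child.
      Visit rye.
    At pear: no right child.
    Visit pear.
  Visit plum.
At tulip: go right to hop.
  At hop: no left child.
  At hop: go right to fig.
    At fig: no left child.
    At fig: go right to daisy.
      daisy is a leaf — visit daisy.
    Visit fig.
  Visit hop.
Visit tulip.
Full post-order sequence: poppy, bay, iris, rye, pear, plum, daisy, fig, hop, tulip.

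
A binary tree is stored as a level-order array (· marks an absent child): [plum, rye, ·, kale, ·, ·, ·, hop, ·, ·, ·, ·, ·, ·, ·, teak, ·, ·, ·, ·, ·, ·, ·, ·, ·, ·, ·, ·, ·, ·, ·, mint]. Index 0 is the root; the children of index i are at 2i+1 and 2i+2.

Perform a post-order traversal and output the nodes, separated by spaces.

mint teak hop kale rye plum

Post-order visits the left subtree, then the right subtree, then the node.
At plum: go left to rye.
  At rye: go left to kale.
    At kale: go left to hop.
      At hop: go left to teak.
        At teak: go left to mint.
          mint is a leaf — visit mint.
        At teak: no right child.
        Visit teak.
      At hop: no right child.
      Visit hop.
    At kale: no right child.
    Visit kale.
  At rye: no right child.
  Visit rye.
At plum: no right child.
Visit plum.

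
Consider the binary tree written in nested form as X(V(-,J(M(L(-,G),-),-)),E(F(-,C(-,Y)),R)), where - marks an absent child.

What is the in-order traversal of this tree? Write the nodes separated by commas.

V, L, G, M, J, X, F, C, Y, E, R

In-order visits the left subtree, then the node, then the right subtree.
At X: go left to V.
  At V: no left child.
  Visit V.
  At V: go right to J.
    At J: go left to M.
      At M: go left to L.
        At L: no left child.
        Visit L.
        At L: go right to G.
          G is a leaf — visit G.
      Visit M.
      At M: no right child.
    Visit J.
    At J: no right child.
Visit X.
At X: go right to E.
  At E: go left to F.
    At F: no left child.
    Visit F.
    At F: go right to C.
      At C: no left child.
      Visit C.
      At C: go right to Y.
        Y is a leaf — visit Y.
  Visit E.
  At E: go right to R.
    R is a leaf — visit R.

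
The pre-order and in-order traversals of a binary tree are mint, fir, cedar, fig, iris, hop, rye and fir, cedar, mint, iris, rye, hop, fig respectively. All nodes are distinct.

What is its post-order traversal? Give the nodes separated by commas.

cedar, fir, rye, hop, iris, fig, mint

The first element of pre-order is the root; it splits in-order into left and right subtrees.
Root mint: left subtree has 2 nodes {fir, cedar}, right has 4 {iris, rye, hop, fig}.
  Root fir: left subtree has 0 nodes { }, right has 1 {cedar}.
  Root fig: left subtree has 3 nodes {iris, rye, hop}, right has 0 { }.
    Root iris: left subtree has 0 nodes { }, right has 2 {rye, hop}.
      Root hop: left subtree has 1 node {rye}, right has 0 { }.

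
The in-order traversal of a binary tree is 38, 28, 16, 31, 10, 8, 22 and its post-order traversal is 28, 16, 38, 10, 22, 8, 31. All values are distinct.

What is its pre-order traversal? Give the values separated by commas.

31, 38, 16, 28, 8, 10, 22

The last element of post-order is the root; it splits in-order into left and right subtrees.
Root 31: left subtree has 3 nodes {38, 28, 16}, right has 3 {10, 8, 22}.
  Root 38: left subtree has 0 nodes { }, right has 2 {28, 16}.
    Root 16: left subtree has 1 node {28}, right has 0 { }.
  Root 8: left subtree has 1 node {10}, right has 1 {22}.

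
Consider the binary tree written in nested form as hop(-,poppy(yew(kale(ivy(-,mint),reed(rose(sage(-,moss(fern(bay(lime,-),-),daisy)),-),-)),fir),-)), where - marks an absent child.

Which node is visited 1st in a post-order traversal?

Post-order visits the left subtree, then the right subtree, then the node.
At hop: no left child.
At hop: go right to poppy.
  At poppy: go left to yew.
    At yew: go left to kale.
      At kale: go left to ivy.
        At ivy: no left child.
        At ivy: go right to mint.
          mint is a leaf — visit mint.
        Visit ivy.
      At kale: go right to reed.
        At reed: go left to rose.
          At rose: go left to sage.
            At sage: no left child.
            At sage: go right to moss.
              At moss: go left to fern.
                At fern: go left to bay.
                  At bay: go left to lime.
                    lime is a leaf — visit lime.
                  At bay: no right child.
                  Visit bay.
                At fern: no right child.
                Visit fern.
              At moss: go right to daisy.
                daisy is a leaf — visit daisy.
              Visit moss.
            Visit sage.
          At rose: no right child.
          Visit rose.
        At reed: no right child.
        Visit reed.
      Visit kale.
    At yew: go right to fir.
      fir is a leaf — visit fir.
    Visit yew.
  At poppy: no right child.
  Visit poppy.
Visit hop.
Full post-order sequence: mint, ivy, lime, bay, fern, daisy, moss, sage, rose, reed, kale, fir, yew, poppy, hop.

mint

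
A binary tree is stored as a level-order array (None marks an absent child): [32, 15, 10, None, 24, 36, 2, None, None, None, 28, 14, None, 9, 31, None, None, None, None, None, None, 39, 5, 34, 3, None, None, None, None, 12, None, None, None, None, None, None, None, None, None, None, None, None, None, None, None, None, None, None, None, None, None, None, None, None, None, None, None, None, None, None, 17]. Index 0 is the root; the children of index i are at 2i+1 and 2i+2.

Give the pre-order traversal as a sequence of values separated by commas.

Pre-order visits the node, then its left subtree, then its right subtree.
Visit 32.
At 32: go left to 15.
  Visit 15.
  At 15: no left child.
  At 15: go right to 24.
    Visit 24.
    At 24: no left child.
    At 24: go right to 28.
      Visit 28.
      At 28: go left to 39.
        39 is a leaf — visit 39.
      At 28: go right to 5.
        5 is a leaf — visit 5.
At 32: go right to 10.
  Visit 10.
  At 10: go left to 36.
    Visit 36.
    At 36: go left to 14.
      Visit 14.
      At 14: go left to 34.
        34 is a leaf — visit 34.
      At 14: go right to 3.
        3 is a leaf — visit 3.
    At 36: no right child.
  At 10: go right to 2.
    Visit 2.
    At 2: go left to 9.
      9 is a leaf — visit 9.
    At 2: go right to 31.
      Visit 31.
      At 31: go left to 12.
        Visit 12.
        At 12: no left child.
        At 12: go right to 17.
          17 is a leaf — visit 17.
      At 31: no right child.

32, 15, 24, 28, 39, 5, 10, 36, 14, 34, 3, 2, 9, 31, 12, 17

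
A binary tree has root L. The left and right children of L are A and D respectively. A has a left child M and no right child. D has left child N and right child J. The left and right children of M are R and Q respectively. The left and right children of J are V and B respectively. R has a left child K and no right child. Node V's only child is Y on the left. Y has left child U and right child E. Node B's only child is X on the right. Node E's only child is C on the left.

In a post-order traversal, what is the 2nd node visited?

Post-order visits the left subtree, then the right subtree, then the node.
At L: go left to A.
  At A: go left to M.
    At M: go left to R.
      At R: go left to K.
        K is a leaf — visit K.
      At R: no right child.
      Visit R.
    At M: go right to Q.
      Q is a leaf — visit Q.
    Visit M.
  At A: no right child.
  Visit A.
At L: go right to D.
  At D: go left to N.
    N is a leaf — visit N.
  At D: go right to J.
    At J: go left to V.
      At V: go left to Y.
        At Y: go left to U.
          U is a leaf — visit U.
        At Y: go right to E.
          At E: go left to C.
            C is a leaf — visit C.
          At E: no right child.
          Visit E.
        Visit Y.
      At V: no right child.
      Visit V.
    At J: go right to B.
      At B: no left child.
      At B: go right to X.
        X is a leaf — visit X.
      Visit B.
    Visit J.
  Visit D.
Visit L.
Full post-order sequence: K, R, Q, M, A, N, U, C, E, Y, V, X, B, J, D, L.

R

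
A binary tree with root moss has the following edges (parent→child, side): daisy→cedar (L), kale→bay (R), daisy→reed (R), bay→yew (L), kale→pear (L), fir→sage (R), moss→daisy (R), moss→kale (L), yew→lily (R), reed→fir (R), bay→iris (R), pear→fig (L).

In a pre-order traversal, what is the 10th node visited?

Pre-order visits the node, then its left subtree, then its right subtree.
Visit moss.
At moss: go left to kale.
  Visit kale.
  At kale: go left to pear.
    Visit pear.
    At pear: go left to fig.
      fig is a leaf — visit fig.
    At pear: no right child.
  At kale: go right to bay.
    Visit bay.
    At bay: go left to yew.
      Visit yew.
      At yew: no left child.
      At yew: go right to lily.
        lily is a leaf — visit lily.
    At bay: go right to iris.
      iris is a leaf — visit iris.
At moss: go right to daisy.
  Visit daisy.
  At daisy: go left to cedar.
    cedar is a leaf — visit cedar.
  At daisy: go right to reed.
    Visit reed.
    At reed: no left child.
    At reed: go right to fir.
      Visit fir.
      At fir: no left child.
      At fir: go right to sage.
        sage is a leaf — visit sage.
Full pre-order sequence: moss, kale, pear, fig, bay, yew, lily, iris, daisy, cedar, reed, fir, sage.

cedar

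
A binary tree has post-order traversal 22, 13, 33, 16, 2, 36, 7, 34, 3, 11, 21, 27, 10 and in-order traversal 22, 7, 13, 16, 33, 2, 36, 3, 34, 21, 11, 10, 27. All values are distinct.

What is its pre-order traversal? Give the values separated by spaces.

The last element of post-order is the root; it splits in-order into left and right subtrees.
Root 10: left subtree has 11 nodes {22, 7, 13, 16, 33, 2, 36, 3, 34, 21, 11}, right has 1 {27}.
  Root 21: left subtree has 9 nodes {22, 7, 13, 16, 33, 2, 36, 3, 34}, right has 1 {11}.
    Root 3: left subtree has 7 nodes {22, 7, 13, 16, 33, 2, 36}, right has 1 {34}.
      Root 7: left subtree has 1 node {22}, right has 5 {13, 16, 33, 2, 36}.
        Root 36: left subtree has 4 nodes {13, 16, 33, 2}, right has 0 { }.
          Root 2: left subtree has 3 nodes {13, 16, 33}, right has 0 { }.
            Root 16: left subtree has 1 node {13}, right has 1 {33}.

10 21 3 7 22 36 2 16 13 33 34 11 27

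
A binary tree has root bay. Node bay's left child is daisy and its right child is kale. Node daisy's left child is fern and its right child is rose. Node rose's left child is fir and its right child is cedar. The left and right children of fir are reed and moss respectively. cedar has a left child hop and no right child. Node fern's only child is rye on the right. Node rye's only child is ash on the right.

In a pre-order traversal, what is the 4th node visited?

rye

Pre-order visits the node, then its left subtree, then its right subtree.
Visit bay.
At bay: go left to daisy.
  Visit daisy.
  At daisy: go left to fern.
    Visit fern.
    At fern: no left child.
    At fern: go right to rye.
      Visit rye.
      At rye: no left child.
      At rye: go right to ash.
        ash is a leaf — visit ash.
  At daisy: go right to rose.
    Visit rose.
    At rose: go left to fir.
      Visit fir.
      At fir: go left to reed.
        reed is a leaf — visit reed.
      At fir: go right to moss.
        moss is a leaf — visit moss.
    At rose: go right to cedar.
      Visit cedar.
      At cedar: go left to hop.
        hop is a leaf — visit hop.
      At cedar: no right child.
At bay: go right to kale.
  kale is a leaf — visit kale.
Full pre-order sequence: bay, daisy, fern, rye, ash, rose, fir, reed, moss, cedar, hop, kale.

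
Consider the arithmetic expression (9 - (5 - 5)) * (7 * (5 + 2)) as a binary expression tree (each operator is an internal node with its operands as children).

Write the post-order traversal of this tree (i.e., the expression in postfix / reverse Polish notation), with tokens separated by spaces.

Post-order on an expression tree gives postfix notation: for each operator, emit left operand, right operand, then the operator.

9 5 5 - - 7 5 2 + * *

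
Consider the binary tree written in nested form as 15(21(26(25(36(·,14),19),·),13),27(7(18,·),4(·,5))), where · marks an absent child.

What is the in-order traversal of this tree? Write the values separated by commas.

In-order visits the left subtree, then the node, then the right subtree.
At 15: go left to 21.
  At 21: go left to 26.
    At 26: go left to 25.
      At 25: go left to 36.
        At 36: no left child.
        Visit 36.
        At 36: go right to 14.
          14 is a leaf — visit 14.
      Visit 25.
      At 25: go right to 19.
        19 is a leaf — visit 19.
    Visit 26.
    At 26: no right child.
  Visit 21.
  At 21: go right to 13.
    13 is a leaf — visit 13.
Visit 15.
At 15: go right to 27.
  At 27: go left to 7.
    At 7: go left to 18.
      18 is a leaf — visit 18.
    Visit 7.
    At 7: no right child.
  Visit 27.
  At 27: go right to 4.
    At 4: no left child.
    Visit 4.
    At 4: go right to 5.
      5 is a leaf — visit 5.

36, 14, 25, 19, 26, 21, 13, 15, 18, 7, 27, 4, 5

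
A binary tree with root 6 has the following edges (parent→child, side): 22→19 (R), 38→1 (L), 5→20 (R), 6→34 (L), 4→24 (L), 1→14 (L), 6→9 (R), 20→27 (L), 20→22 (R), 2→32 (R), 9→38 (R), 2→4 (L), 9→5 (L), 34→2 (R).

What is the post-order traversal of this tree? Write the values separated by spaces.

24 4 32 2 34 27 19 22 20 5 14 1 38 9 6

Post-order visits the left subtree, then the right subtree, then the node.
At 6: go left to 34.
  At 34: no left child.
  At 34: go right to 2.
    At 2: go left to 4.
      At 4: go left to 24.
        24 is a leaf — visit 24.
      At 4: no right child.
      Visit 4.
    At 2: go right to 32.
      32 is a leaf — visit 32.
    Visit 2.
  Visit 34.
At 6: go right to 9.
  At 9: go left to 5.
    At 5: no left child.
    At 5: go right to 20.
      At 20: go left to 27.
        27 is a leaf — visit 27.
      At 20: go right to 22.
        At 22: no left child.
        At 22: go right to 19.
          19 is a leaf — visit 19.
        Visit 22.
      Visit 20.
    Visit 5.
  At 9: go right to 38.
    At 38: go left to 1.
      At 1: go left to 14.
        14 is a leaf — visit 14.
      At 1: no right child.
      Visit 1.
    At 38: no right child.
    Visit 38.
  Visit 9.
Visit 6.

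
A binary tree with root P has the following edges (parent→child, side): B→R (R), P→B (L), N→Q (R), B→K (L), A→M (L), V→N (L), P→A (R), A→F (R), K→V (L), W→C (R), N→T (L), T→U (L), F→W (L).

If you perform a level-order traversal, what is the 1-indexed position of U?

14

Level-order visits nodes level by level from the root, left to right within each level.
Level 0: P
Level 1: B, A
Level 2: K, R, M, F
Level 3: V, W
Level 4: N, C
Level 5: T, Q
Level 6: U
Full level-order sequence: P, B, A, K, R, M, F, V, W, N, C, T, Q, U.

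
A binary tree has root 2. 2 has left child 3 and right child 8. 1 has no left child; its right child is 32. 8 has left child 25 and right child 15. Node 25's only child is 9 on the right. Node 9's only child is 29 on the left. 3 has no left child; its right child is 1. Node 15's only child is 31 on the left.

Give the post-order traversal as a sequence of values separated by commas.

32, 1, 3, 29, 9, 25, 31, 15, 8, 2

Post-order visits the left subtree, then the right subtree, then the node.
At 2: go left to 3.
  At 3: no left child.
  At 3: go right to 1.
    At 1: no left child.
    At 1: go right to 32.
      32 is a leaf — visit 32.
    Visit 1.
  Visit 3.
At 2: go right to 8.
  At 8: go left to 25.
    At 25: no left child.
    At 25: go right to 9.
      At 9: go left to 29.
        29 is a leaf — visit 29.
      At 9: no right child.
      Visit 9.
    Visit 25.
  At 8: go right to 15.
    At 15: go left to 31.
      31 is a leaf — visit 31.
    At 15: no right child.
    Visit 15.
  Visit 8.
Visit 2.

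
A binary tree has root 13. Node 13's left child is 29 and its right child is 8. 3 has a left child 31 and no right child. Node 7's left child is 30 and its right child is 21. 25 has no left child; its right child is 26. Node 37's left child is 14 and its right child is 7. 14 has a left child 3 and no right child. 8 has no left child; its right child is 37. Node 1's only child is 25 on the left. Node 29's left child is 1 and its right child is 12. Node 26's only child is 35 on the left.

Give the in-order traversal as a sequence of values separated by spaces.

In-order visits the left subtree, then the node, then the right subtree.
At 13: go left to 29.
  At 29: go left to 1.
    At 1: go left to 25.
      At 25: no left child.
      Visit 25.
      At 25: go right to 26.
        At 26: go left to 35.
          35 is a leaf — visit 35.
        Visit 26.
        At 26: no right child.
    Visit 1.
    At 1: no right child.
  Visit 29.
  At 29: go right to 12.
    12 is a leaf — visit 12.
Visit 13.
At 13: go right to 8.
  At 8: no left child.
  Visit 8.
  At 8: go right to 37.
    At 37: go left to 14.
      At 14: go left to 3.
        At 3: go left to 31.
          31 is a leaf — visit 31.
        Visit 3.
        At 3: no right child.
      Visit 14.
      At 14: no right child.
    Visit 37.
    At 37: go right to 7.
      At 7: go left to 30.
        30 is a leaf — visit 30.
      Visit 7.
      At 7: go right to 21.
        21 is a leaf — visit 21.

25 35 26 1 29 12 13 8 31 3 14 37 30 7 21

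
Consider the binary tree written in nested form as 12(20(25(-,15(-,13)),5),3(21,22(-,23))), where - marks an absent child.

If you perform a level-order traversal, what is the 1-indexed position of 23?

Level-order visits nodes level by level from the root, left to right within each level.
Level 0: 12
Level 1: 20, 3
Level 2: 25, 5, 21, 22
Level 3: 15, 23
Level 4: 13
Full level-order sequence: 12, 20, 3, 25, 5, 21, 22, 15, 23, 13.

9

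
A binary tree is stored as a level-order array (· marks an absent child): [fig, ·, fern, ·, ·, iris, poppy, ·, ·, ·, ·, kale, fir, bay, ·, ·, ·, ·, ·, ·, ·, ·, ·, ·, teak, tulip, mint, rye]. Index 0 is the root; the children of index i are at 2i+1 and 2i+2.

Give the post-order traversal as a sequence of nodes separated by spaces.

teak kale tulip mint fir iris rye bay poppy fern fig

Post-order visits the left subtree, then the right subtree, then the node.
At fig: no left child.
At fig: go right to fern.
  At fern: go left to iris.
    At iris: go left to kale.
      At kale: no left child.
      At kale: go right to teak.
        teak is a leaf — visit teak.
      Visit kale.
    At iris: go right to fir.
      At fir: go left to tulip.
        tulip is a leaf — visit tulip.
      At fir: go right to mint.
        mint is a leaf — visit mint.
      Visit fir.
    Visit iris.
  At fern: go right to poppy.
    At poppy: go left to bay.
      At bay: go left to rye.
        rye is a leaf — visit rye.
      At bay: no right child.
      Visit bay.
    At poppy: no right child.
    Visit poppy.
  Visit fern.
Visit fig.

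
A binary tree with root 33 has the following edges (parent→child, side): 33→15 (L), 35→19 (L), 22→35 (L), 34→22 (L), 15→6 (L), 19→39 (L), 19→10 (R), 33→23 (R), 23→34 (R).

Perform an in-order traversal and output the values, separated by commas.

In-order visits the left subtree, then the node, then the right subtree.
At 33: go left to 15.
  At 15: go left to 6.
    6 is a leaf — visit 6.
  Visit 15.
  At 15: no right child.
Visit 33.
At 33: go right to 23.
  At 23: no left child.
  Visit 23.
  At 23: go right to 34.
    At 34: go left to 22.
      At 22: go left to 35.
        At 35: go left to 19.
          At 19: go left to 39.
            39 is a leaf — visit 39.
          Visit 19.
          At 19: go right to 10.
            10 is a leaf — visit 10.
        Visit 35.
        At 35: no right child.
      Visit 22.
      At 22: no right child.
    Visit 34.
    At 34: no right child.

6, 15, 33, 23, 39, 19, 10, 35, 22, 34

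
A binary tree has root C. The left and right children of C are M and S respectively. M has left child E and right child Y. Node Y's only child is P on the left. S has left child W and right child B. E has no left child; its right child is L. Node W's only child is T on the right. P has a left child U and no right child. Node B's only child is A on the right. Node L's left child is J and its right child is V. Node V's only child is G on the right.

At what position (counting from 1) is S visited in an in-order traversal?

In-order visits the left subtree, then the node, then the right subtree.
At C: go left to M.
  At M: go left to E.
    At E: no left child.
    Visit E.
    At E: go right to L.
      At L: go left to J.
        J is a leaf — visit J.
      Visit L.
      At L: go right to V.
        At V: no left child.
        Visit V.
        At V: go right to G.
          G is a leaf — visit G.
  Visit M.
  At M: go right to Y.
    At Y: go left to P.
      At P: go left to U.
        U is a leaf — visit U.
      Visit P.
      At P: no right child.
    Visit Y.
    At Y: no right child.
Visit C.
At C: go right to S.
  At S: go left to W.
    At W: no left child.
    Visit W.
    At W: go right to T.
      T is a leaf — visit T.
  Visit S.
  At S: go right to B.
    At B: no left child.
    Visit B.
    At B: go right to A.
      A is a leaf — visit A.
Full in-order sequence: E, J, L, V, G, M, U, P, Y, C, W, T, S, B, A.

13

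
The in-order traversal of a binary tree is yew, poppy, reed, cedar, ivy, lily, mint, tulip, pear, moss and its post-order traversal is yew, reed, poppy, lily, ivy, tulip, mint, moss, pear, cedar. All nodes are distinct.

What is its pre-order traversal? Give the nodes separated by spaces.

cedar poppy yew reed pear mint ivy lily tulip moss

The last element of post-order is the root; it splits in-order into left and right subtrees.
Root cedar: left subtree has 3 nodes {yew, poppy, reed}, right has 6 {ivy, lily, mint, tulip, pear, moss}.
  Root poppy: left subtree has 1 node {yew}, right has 1 {reed}.
  Root pear: left subtree has 4 nodes {ivy, lily, mint, tulip}, right has 1 {moss}.
    Root mint: left subtree has 2 nodes {ivy, lily}, right has 1 {tulip}.
      Root ivy: left subtree has 0 nodes { }, right has 1 {lily}.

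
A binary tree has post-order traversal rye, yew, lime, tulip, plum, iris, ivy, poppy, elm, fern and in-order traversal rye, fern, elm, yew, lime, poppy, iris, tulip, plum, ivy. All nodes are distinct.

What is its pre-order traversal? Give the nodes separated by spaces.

The last element of post-order is the root; it splits in-order into left and right subtrees.
Root fern: left subtree has 1 node {rye}, right has 8 {elm, yew, lime, poppy, iris, tulip, plum, ivy}.
  Root elm: left subtree has 0 nodes { }, right has 7 {yew, lime, poppy, iris, tulip, plum, ivy}.
    Root poppy: left subtree has 2 nodes {yew, lime}, right has 4 {iris, tulip, plum, ivy}.
      Root lime: left subtree has 1 node {yew}, right has 0 { }.
      Root ivy: left subtree has 3 nodes {iris, tulip, plum}, right has 0 { }.
        Root iris: left subtree has 0 nodes { }, right has 2 {tulip, plum}.
          Root plum: left subtree has 1 node {tulip}, right has 0 { }.

fern rye elm poppy lime yew ivy iris plum tulip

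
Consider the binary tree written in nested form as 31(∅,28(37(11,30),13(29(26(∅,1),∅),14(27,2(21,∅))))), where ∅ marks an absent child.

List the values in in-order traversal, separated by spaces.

In-order visits the left subtree, then the node, then the right subtree.
At 31: no left child.
Visit 31.
At 31: go right to 28.
  At 28: go left to 37.
    At 37: go left to 11.
      11 is a leaf — visit 11.
    Visit 37.
    At 37: go right to 30.
      30 is a leaf — visit 30.
  Visit 28.
  At 28: go right to 13.
    At 13: go left to 29.
      At 29: go left to 26.
        At 26: no left child.
        Visit 26.
        At 26: go right to 1.
          1 is a leaf — visit 1.
      Visit 29.
      At 29: no right child.
    Visit 13.
    At 13: go right to 14.
      At 14: go left to 27.
        27 is a leaf — visit 27.
      Visit 14.
      At 14: go right to 2.
        At 2: go left to 21.
          21 is a leaf — visit 21.
        Visit 2.
        At 2: no right child.

31 11 37 30 28 26 1 29 13 27 14 21 2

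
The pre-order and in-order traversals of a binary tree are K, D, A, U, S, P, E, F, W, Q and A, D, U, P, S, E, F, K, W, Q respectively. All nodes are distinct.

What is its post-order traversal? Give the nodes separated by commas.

A, P, F, E, S, U, D, Q, W, K

The first element of pre-order is the root; it splits in-order into left and right subtrees.
Root K: left subtree has 7 nodes {A, D, U, P, S, E, F}, right has 2 {W, Q}.
  Root D: left subtree has 1 node {A}, right has 5 {U, P, S, E, F}.
    Root U: left subtree has 0 nodes { }, right has 4 {P, S, E, F}.
      Root S: left subtree has 1 node {P}, right has 2 {E, F}.
        Root E: left subtree has 0 nodes { }, right has 1 {F}.
  Root W: left subtree has 0 nodes { }, right has 1 {Q}.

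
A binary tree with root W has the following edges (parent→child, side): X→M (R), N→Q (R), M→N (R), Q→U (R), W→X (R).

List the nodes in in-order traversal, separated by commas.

W, X, M, N, Q, U

In-order visits the left subtree, then the node, then the right subtree.
At W: no left child.
Visit W.
At W: go right to X.
  At X: no left child.
  Visit X.
  At X: go right to M.
    At M: no left child.
    Visit M.
    At M: go right to N.
      At N: no left child.
      Visit N.
      At N: go right to Q.
        At Q: no left child.
        Visit Q.
        At Q: go right to U.
          U is a leaf — visit U.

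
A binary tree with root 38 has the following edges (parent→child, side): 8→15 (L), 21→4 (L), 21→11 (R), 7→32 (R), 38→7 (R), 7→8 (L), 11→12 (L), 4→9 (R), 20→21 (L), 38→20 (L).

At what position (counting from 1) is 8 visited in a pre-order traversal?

Pre-order visits the node, then its left subtree, then its right subtree.
Visit 38.
At 38: go left to 20.
  Visit 20.
  At 20: go left to 21.
    Visit 21.
    At 21: go left to 4.
      Visit 4.
      At 4: no left child.
      At 4: go right to 9.
        9 is a leaf — visit 9.
    At 21: go right to 11.
      Visit 11.
      At 11: go left to 12.
        12 is a leaf — visit 12.
      At 11: no right child.
  At 20: no right child.
At 38: go right to 7.
  Visit 7.
  At 7: go left to 8.
    Visit 8.
    At 8: go left to 15.
      15 is a leaf — visit 15.
    At 8: no right child.
  At 7: go right to 32.
    32 is a leaf — visit 32.
Full pre-order sequence: 38, 20, 21, 4, 9, 11, 12, 7, 8, 15, 32.

9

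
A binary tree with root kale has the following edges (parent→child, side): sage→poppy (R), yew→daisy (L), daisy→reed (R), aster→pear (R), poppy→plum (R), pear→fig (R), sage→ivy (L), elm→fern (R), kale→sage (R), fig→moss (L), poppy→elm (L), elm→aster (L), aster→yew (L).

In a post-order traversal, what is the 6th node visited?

fig

Post-order visits the left subtree, then the right subtree, then the node.
At kale: no left child.
At kale: go right to sage.
  At sage: go left to ivy.
    ivy is a leaf — visit ivy.
  At sage: go right to poppy.
    At poppy: go left to elm.
      At elm: go left to aster.
        At aster: go left to yew.
          At yew: go left to daisy.
            At daisy: no left child.
            At daisy: go right to reed.
              reed is a leaf — visit reed.
            Visit daisy.
          At yew: no right child.
          Visit yew.
        At aster: go right to pear.
          At pear: no left child.
          At pear: go right to fig.
            At fig: go left to moss.
              moss is a leaf — visit moss.
            At fig: no right child.
            Visit fig.
          Visit pear.
        Visit aster.
      At elm: go right to fern.
        fern is a leaf — visit fern.
      Visit elm.
    At poppy: go right to plum.
      plum is a leaf — visit plum.
    Visit poppy.
  Visit sage.
Visit kale.
Full post-order sequence: ivy, reed, daisy, yew, moss, fig, pear, aster, fern, elm, plum, poppy, sage, kale.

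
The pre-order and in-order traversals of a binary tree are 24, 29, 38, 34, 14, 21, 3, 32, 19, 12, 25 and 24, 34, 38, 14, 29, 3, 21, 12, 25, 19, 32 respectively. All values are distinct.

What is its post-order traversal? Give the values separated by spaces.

34 14 38 3 25 12 19 32 21 29 24

The first element of pre-order is the root; it splits in-order into left and right subtrees.
Root 24: left subtree has 0 nodes { }, right has 10 {34, 38, 14, 29, 3, 21, 12, 25, 19, 32}.
  Root 29: left subtree has 3 nodes {34, 38, 14}, right has 6 {3, 21, 12, 25, 19, 32}.
    Root 38: left subtree has 1 node {34}, right has 1 {14}.
    Root 21: left subtree has 1 node {3}, right has 4 {12, 25, 19, 32}.
      Root 32: left subtree has 3 nodes {12, 25, 19}, right has 0 { }.
        Root 19: left subtree has 2 nodes {12, 25}, right has 0 { }.
          Root 12: left subtree has 0 nodes { }, right has 1 {25}.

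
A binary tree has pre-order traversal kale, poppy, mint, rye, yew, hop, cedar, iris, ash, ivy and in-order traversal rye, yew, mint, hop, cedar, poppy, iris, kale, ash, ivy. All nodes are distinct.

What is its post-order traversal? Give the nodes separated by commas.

yew, rye, cedar, hop, mint, iris, poppy, ivy, ash, kale

The first element of pre-order is the root; it splits in-order into left and right subtrees.
Root kale: left subtree has 7 nodes {rye, yew, mint, hop, cedar, poppy, iris}, right has 2 {ash, ivy}.
  Root poppy: left subtree has 5 nodes {rye, yew, mint, hop, cedar}, right has 1 {iris}.
    Root mint: left subtree has 2 nodes {rye, yew}, right has 2 {hop, cedar}.
      Root rye: left subtree has 0 nodes { }, right has 1 {yew}.
      Root hop: left subtree has 0 nodes { }, right has 1 {cedar}.
  Root ash: left subtree has 0 nodes { }, right has 1 {ivy}.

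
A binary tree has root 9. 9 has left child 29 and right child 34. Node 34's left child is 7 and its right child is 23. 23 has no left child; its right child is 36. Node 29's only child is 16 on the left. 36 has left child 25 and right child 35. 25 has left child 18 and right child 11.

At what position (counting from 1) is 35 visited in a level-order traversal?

Level-order visits nodes level by level from the root, left to right within each level.
Level 0: 9
Level 1: 29, 34
Level 2: 16, 7, 23
Level 3: 36
Level 4: 25, 35
Level 5: 18, 11
Full level-order sequence: 9, 29, 34, 16, 7, 23, 36, 25, 35, 18, 11.

9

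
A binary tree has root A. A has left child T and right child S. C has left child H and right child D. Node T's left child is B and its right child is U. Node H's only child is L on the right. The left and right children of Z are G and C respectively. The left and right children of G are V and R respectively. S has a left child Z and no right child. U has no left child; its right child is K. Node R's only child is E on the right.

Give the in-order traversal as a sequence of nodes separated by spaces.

B T U K A V G R E Z H L C D S

In-order visits the left subtree, then the node, then the right subtree.
At A: go left to T.
  At T: go left to B.
    B is a leaf — visit B.
  Visit T.
  At T: go right to U.
    At U: no left child.
    Visit U.
    At U: go right to K.
      K is a leaf — visit K.
Visit A.
At A: go right to S.
  At S: go left to Z.
    At Z: go left to G.
      At G: go left to V.
        V is a leaf — visit V.
      Visit G.
      At G: go right to R.
        At R: no left child.
        Visit R.
        At R: go right to E.
          E is a leaf — visit E.
    Visit Z.
    At Z: go right to C.
      At C: go left to H.
        At H: no left child.
        Visit H.
        At H: go right to L.
          L is a leaf — visit L.
      Visit C.
      At C: go right to D.
        D is a leaf — visit D.
  Visit S.
  At S: no right child.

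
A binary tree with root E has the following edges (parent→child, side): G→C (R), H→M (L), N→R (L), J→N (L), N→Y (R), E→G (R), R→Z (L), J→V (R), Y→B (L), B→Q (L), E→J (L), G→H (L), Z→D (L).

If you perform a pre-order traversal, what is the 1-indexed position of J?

Pre-order visits the node, then its left subtree, then its right subtree.
Visit E.
At E: go left to J.
  Visit J.
  At J: go left to N.
    Visit N.
    At N: go left to R.
      Visit R.
      At R: go left to Z.
        Visit Z.
        At Z: go left to D.
          D is a leaf — visit D.
        At Z: no right child.
      At R: no right child.
    At N: go right to Y.
      Visit Y.
      At Y: go left to B.
        Visit B.
        At B: go left to Q.
          Q is a leaf — visit Q.
        At B: no right child.
      At Y: no right child.
  At J: go right to V.
    V is a leaf — visit V.
At E: go right to G.
  Visit G.
  At G: go left to H.
    Visit H.
    At H: go left to M.
      M is a leaf — visit M.
    At H: no right child.
  At G: go right to C.
    C is a leaf — visit C.
Full pre-order sequence: E, J, N, R, Z, D, Y, B, Q, V, G, H, M, C.

2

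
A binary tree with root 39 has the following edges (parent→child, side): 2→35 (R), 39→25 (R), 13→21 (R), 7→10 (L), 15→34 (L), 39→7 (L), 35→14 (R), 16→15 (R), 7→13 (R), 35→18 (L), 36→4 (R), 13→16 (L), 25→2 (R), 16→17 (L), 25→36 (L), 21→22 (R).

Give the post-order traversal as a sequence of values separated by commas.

10, 17, 34, 15, 16, 22, 21, 13, 7, 4, 36, 18, 14, 35, 2, 25, 39

Post-order visits the left subtree, then the right subtree, then the node.
At 39: go left to 7.
  At 7: go left to 10.
    10 is a leaf — visit 10.
  At 7: go right to 13.
    At 13: go left to 16.
      At 16: go left to 17.
        17 is a leaf — visit 17.
      At 16: go right to 15.
        At 15: go left to 34.
          34 is a leaf — visit 34.
        At 15: no right child.
        Visit 15.
      Visit 16.
    At 13: go right to 21.
      At 21: no left child.
      At 21: go right to 22.
        22 is a leaf — visit 22.
      Visit 21.
    Visit 13.
  Visit 7.
At 39: go right to 25.
  At 25: go left to 36.
    At 36: no left child.
    At 36: go right to 4.
      4 is a leaf — visit 4.
    Visit 36.
  At 25: go right to 2.
    At 2: no left child.
    At 2: go right to 35.
      At 35: go left to 18.
        18 is a leaf — visit 18.
      At 35: go right to 14.
        14 is a leaf — visit 14.
      Visit 35.
    Visit 2.
  Visit 25.
Visit 39.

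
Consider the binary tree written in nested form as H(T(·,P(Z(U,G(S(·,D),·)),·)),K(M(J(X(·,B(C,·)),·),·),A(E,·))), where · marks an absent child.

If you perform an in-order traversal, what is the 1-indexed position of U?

In-order visits the left subtree, then the node, then the right subtree.
At H: go left to T.
  At T: no left child.
  Visit T.
  At T: go right to P.
    At P: go left to Z.
      At Z: go left to U.
        U is a leaf — visit U.
      Visit Z.
      At Z: go right to G.
        At G: go left to S.
          At S: no left child.
          Visit S.
          At S: go right to D.
            D is a leaf — visit D.
        Visit G.
        At G: no right child.
    Visit P.
    At P: no right child.
Visit H.
At H: go right to K.
  At K: go left to M.
    At M: go left to J.
      At J: go left to X.
        At X: no left child.
        Visit X.
        At X: go right to B.
          At B: go left to C.
            C is a leaf — visit C.
          Visit B.
          At B: no right child.
      Visit J.
      At J: no right child.
    Visit M.
    At M: no right child.
  Visit K.
  At K: go right to A.
    At A: go left to E.
      E is a leaf — visit E.
    Visit A.
    At A: no right child.
Full in-order sequence: T, U, Z, S, D, G, P, H, X, C, B, J, M, K, E, A.

2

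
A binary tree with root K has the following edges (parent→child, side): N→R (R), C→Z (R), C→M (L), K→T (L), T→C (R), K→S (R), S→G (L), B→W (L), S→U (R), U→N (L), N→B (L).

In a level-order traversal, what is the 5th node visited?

Level-order visits nodes level by level from the root, left to right within each level.
Level 0: K
Level 1: T, S
Level 2: C, G, U
Level 3: M, Z, N
Level 4: B, R
Level 5: W
Full level-order sequence: K, T, S, C, G, U, M, Z, N, B, R, W.

G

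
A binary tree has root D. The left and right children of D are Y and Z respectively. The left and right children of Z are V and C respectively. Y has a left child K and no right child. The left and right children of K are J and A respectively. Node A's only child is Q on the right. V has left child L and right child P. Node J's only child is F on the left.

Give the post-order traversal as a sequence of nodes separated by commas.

Post-order visits the left subtree, then the right subtree, then the node.
At D: go left to Y.
  At Y: go left to K.
    At K: go left to J.
      At J: go left to F.
        F is a leaf — visit F.
      At J: no right child.
      Visit J.
    At K: go right to A.
      At A: no left child.
      At A: go right to Q.
        Q is a leaf — visit Q.
      Visit A.
    Visit K.
  At Y: no right child.
  Visit Y.
At D: go right to Z.
  At Z: go left to V.
    At V: go left to L.
      L is a leaf — visit L.
    At V: go right to P.
      P is a leaf — visit P.
    Visit V.
  At Z: go right to C.
    C is a leaf — visit C.
  Visit Z.
Visit D.

F, J, Q, A, K, Y, L, P, V, C, Z, D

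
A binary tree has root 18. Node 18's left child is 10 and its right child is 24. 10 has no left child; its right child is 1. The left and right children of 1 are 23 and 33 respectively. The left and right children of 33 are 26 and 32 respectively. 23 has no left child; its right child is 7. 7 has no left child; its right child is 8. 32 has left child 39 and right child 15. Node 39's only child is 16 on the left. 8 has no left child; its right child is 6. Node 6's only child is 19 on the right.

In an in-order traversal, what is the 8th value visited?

26

In-order visits the left subtree, then the node, then the right subtree.
At 18: go left to 10.
  At 10: no left child.
  Visit 10.
  At 10: go right to 1.
    At 1: go left to 23.
      At 23: no left child.
      Visit 23.
      At 23: go right to 7.
        At 7: no left child.
        Visit 7.
        At 7: go right to 8.
          At 8: no left child.
          Visit 8.
          At 8: go right to 6.
            At 6: no left child.
            Visit 6.
            At 6: go right to 19.
              19 is a leaf — visit 19.
    Visit 1.
    At 1: go right to 33.
      At 33: go left to 26.
        26 is a leaf — visit 26.
      Visit 33.
      At 33: go right to 32.
        At 32: go left to 39.
          At 39: go left to 16.
            16 is a leaf — visit 16.
          Visit 39.
          At 39: no right child.
        Visit 32.
        At 32: go right to 15.
          15 is a leaf — visit 15.
Visit 18.
At 18: go right to 24.
  24 is a leaf — visit 24.
Full in-order sequence: 10, 23, 7, 8, 6, 19, 1, 26, 33, 16, 39, 32, 15, 18, 24.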